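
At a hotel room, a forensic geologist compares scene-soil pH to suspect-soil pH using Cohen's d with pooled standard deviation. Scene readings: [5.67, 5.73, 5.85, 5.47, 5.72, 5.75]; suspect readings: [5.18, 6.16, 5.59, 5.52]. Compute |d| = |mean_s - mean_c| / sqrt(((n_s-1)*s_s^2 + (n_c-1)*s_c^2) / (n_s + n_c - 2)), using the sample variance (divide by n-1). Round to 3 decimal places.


Pooled-variance Cohen's d for soil pH comparison:
Scene mean = 34.19 / 6 = 5.698333
Suspect mean = 22.45 / 4 = 5.6125
Scene sample variance s_s^2 = 0.016017
Suspect sample variance s_c^2 = 0.165292
Pooled variance = ((n_s-1)*s_s^2 + (n_c-1)*s_c^2) / (n_s + n_c - 2) = 0.071995
Pooled SD = sqrt(0.071995) = 0.268319
Mean difference = 0.085833
|d| = |0.085833| / 0.268319 = 0.320

0.320


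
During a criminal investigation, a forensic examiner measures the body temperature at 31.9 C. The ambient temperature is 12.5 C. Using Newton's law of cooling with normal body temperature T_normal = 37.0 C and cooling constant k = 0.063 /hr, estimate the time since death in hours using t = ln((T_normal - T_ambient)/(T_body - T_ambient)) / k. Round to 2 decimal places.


Using Newton's law of cooling:
t = ln((T_normal - T_ambient) / (T_body - T_ambient)) / k
T_normal - T_ambient = 24.5
T_body - T_ambient = 19.4
Ratio = 1.262887
ln(ratio) = 0.2334
t = 0.2334 / 0.063 = 3.70 hours

3.70


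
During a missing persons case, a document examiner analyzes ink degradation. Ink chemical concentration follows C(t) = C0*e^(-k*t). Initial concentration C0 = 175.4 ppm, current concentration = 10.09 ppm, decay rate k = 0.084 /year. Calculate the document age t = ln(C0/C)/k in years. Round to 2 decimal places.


Document age estimation:
C0/C = 175.4 / 10.09 = 17.383548
ln(C0/C) = 2.855524
t = 2.855524 / 0.084 = 33.99 years

33.99


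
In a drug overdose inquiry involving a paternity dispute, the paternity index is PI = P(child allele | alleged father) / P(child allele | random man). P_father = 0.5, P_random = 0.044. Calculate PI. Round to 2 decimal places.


Paternity Index calculation:
PI = P(allele|father) / P(allele|random)
PI = 0.5 / 0.044
PI = 11.36

11.36


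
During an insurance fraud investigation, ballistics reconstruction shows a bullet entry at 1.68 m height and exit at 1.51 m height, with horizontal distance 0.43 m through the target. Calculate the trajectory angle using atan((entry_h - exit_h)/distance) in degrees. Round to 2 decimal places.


Bullet trajectory angle:
Height difference = 1.68 - 1.51 = 0.17 m
angle = atan(0.17 / 0.43)
angle = atan(0.395349)
angle = 21.57 degrees

21.57


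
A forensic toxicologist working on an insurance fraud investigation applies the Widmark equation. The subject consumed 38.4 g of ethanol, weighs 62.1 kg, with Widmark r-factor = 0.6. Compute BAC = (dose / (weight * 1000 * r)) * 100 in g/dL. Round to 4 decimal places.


Applying the Widmark formula:
BAC = (dose_g / (body_wt * 1000 * r)) * 100
Denominator = 62.1 * 1000 * 0.6 = 37260
BAC = (38.4 / 37260) * 100
BAC = 0.1031 g/dL

0.1031


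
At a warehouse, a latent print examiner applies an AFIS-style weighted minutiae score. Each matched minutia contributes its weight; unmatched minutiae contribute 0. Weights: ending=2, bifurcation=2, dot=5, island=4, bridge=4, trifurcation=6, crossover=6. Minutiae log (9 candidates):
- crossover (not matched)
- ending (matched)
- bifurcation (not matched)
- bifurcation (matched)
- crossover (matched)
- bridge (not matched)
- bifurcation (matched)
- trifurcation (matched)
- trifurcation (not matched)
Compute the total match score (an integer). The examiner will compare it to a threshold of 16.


Weighted minutiae match score:
  crossover: not matched, +0
  ending: matched, +2 (running total 2)
  bifurcation: not matched, +0
  bifurcation: matched, +2 (running total 4)
  crossover: matched, +6 (running total 10)
  bridge: not matched, +0
  bifurcation: matched, +2 (running total 12)
  trifurcation: matched, +6 (running total 18)
  trifurcation: not matched, +0
Total score = 18
Threshold = 16; verdict = identification

18


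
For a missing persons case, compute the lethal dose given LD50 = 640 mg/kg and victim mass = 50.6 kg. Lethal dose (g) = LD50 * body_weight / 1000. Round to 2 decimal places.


Lethal dose calculation:
Lethal dose = LD50 * body_weight / 1000
= 640 * 50.6 / 1000
= 32384 / 1000
= 32.38 g

32.38


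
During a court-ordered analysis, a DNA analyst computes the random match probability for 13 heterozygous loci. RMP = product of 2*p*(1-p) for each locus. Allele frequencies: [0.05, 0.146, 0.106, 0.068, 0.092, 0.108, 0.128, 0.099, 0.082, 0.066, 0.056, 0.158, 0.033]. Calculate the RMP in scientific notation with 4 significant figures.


Computing RMP for 13 loci:
Locus 1: 2 * 0.05 * 0.95 = 0.095
Locus 2: 2 * 0.146 * 0.854 = 0.249368
Locus 3: 2 * 0.106 * 0.894 = 0.189528
Locus 4: 2 * 0.068 * 0.932 = 0.126752
Locus 5: 2 * 0.092 * 0.908 = 0.167072
Locus 6: 2 * 0.108 * 0.892 = 0.192672
Locus 7: 2 * 0.128 * 0.872 = 0.223232
Locus 8: 2 * 0.099 * 0.901 = 0.178398
Locus 9: 2 * 0.082 * 0.918 = 0.150552
Locus 10: 2 * 0.066 * 0.934 = 0.123288
Locus 11: 2 * 0.056 * 0.944 = 0.105728
Locus 12: 2 * 0.158 * 0.842 = 0.266072
Locus 13: 2 * 0.033 * 0.967 = 0.063822
RMP = 2.431e-11

2.431e-11


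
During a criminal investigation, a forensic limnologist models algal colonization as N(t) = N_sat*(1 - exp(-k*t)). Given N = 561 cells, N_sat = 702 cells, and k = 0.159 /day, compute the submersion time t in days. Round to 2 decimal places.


PMSI from diatom colonization curve:
N / N_sat = 561 / 702 = 0.799145
1 - N/N_sat = 0.200855
ln(1 - N/N_sat) = -1.605172
t = -ln(1 - N/N_sat) / k = -(-1.605172) / 0.159 = 10.10 days

10.10


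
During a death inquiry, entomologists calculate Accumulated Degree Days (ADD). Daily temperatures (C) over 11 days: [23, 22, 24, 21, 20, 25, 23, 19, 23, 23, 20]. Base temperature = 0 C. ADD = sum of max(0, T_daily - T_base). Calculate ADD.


Computing ADD day by day:
Day 1: max(0, 23 - 0) = 23
Day 2: max(0, 22 - 0) = 22
Day 3: max(0, 24 - 0) = 24
Day 4: max(0, 21 - 0) = 21
Day 5: max(0, 20 - 0) = 20
Day 6: max(0, 25 - 0) = 25
Day 7: max(0, 23 - 0) = 23
Day 8: max(0, 19 - 0) = 19
Day 9: max(0, 23 - 0) = 23
Day 10: max(0, 23 - 0) = 23
Day 11: max(0, 20 - 0) = 20
Total ADD = 243

243


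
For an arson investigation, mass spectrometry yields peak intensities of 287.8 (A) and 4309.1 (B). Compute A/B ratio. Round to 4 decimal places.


Spectral peak ratio:
Peak A = 287.8 counts
Peak B = 4309.1 counts
Ratio = 287.8 / 4309.1 = 0.0668

0.0668


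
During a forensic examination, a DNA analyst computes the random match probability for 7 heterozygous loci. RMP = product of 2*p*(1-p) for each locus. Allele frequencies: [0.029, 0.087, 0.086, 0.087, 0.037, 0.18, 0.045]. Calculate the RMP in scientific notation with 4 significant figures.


Computing RMP for 7 loci:
Locus 1: 2 * 0.029 * 0.971 = 0.056318
Locus 2: 2 * 0.087 * 0.913 = 0.158862
Locus 3: 2 * 0.086 * 0.914 = 0.157208
Locus 4: 2 * 0.087 * 0.913 = 0.158862
Locus 5: 2 * 0.037 * 0.963 = 0.071262
Locus 6: 2 * 0.18 * 0.82 = 0.2952
Locus 7: 2 * 0.045 * 0.955 = 0.08595
RMP = 4.040e-07

4.040e-07


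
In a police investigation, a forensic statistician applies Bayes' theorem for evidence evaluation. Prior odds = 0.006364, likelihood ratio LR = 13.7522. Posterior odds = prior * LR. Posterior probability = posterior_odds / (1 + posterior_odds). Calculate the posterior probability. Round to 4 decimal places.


Bayesian evidence evaluation:
Posterior odds = prior_odds * LR = 0.006364 * 13.7522 = 0.087519
Posterior probability = posterior_odds / (1 + posterior_odds)
= 0.087519 / (1 + 0.087519)
= 0.087519 / 1.087519
= 0.0805

0.0805


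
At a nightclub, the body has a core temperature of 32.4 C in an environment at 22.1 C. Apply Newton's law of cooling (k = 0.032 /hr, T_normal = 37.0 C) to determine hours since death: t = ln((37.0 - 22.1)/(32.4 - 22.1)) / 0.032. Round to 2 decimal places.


Using Newton's law of cooling:
t = ln((T_normal - T_ambient) / (T_body - T_ambient)) / k
T_normal - T_ambient = 14.9
T_body - T_ambient = 10.3
Ratio = 1.446602
ln(ratio) = 0.369217
t = 0.369217 / 0.032 = 11.54 hours

11.54


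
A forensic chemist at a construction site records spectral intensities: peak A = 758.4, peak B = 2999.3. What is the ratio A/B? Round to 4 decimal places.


Spectral peak ratio:
Peak A = 758.4 counts
Peak B = 2999.3 counts
Ratio = 758.4 / 2999.3 = 0.2529

0.2529


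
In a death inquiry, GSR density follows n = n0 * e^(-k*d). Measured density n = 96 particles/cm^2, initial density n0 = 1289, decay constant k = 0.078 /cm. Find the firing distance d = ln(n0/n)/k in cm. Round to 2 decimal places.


GSR distance calculation:
n0/n = 1289 / 96 = 13.427083
ln(n0/n) = 2.597274
d = 2.597274 / 0.078 = 33.30 cm

33.30


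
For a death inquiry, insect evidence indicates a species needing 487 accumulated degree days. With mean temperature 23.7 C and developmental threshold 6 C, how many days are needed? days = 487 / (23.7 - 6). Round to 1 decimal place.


Insect development time:
Effective temperature = avg_temp - T_base = 23.7 - 6 = 17.7 C
Days = ADD / effective_temp = 487 / 17.7 = 27.5 days

27.5


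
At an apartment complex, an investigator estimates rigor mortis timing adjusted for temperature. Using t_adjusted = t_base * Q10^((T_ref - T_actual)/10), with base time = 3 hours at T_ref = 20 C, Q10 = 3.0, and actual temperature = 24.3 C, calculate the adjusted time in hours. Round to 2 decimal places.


Rigor mortis time adjustment:
Exponent = (T_ref - T_actual) / 10 = (20 - 24.3) / 10 = -0.43
Q10 factor = 3.0^-0.43 = 0.6235
t_adjusted = 3 * 0.6235 = 1.87 hours

1.87


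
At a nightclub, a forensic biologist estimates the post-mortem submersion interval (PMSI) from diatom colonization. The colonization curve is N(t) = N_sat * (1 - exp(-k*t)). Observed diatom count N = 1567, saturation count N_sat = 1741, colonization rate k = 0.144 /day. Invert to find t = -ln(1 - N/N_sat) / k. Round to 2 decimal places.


PMSI from diatom colonization curve:
N / N_sat = 1567 / 1741 = 0.900057
1 - N/N_sat = 0.099943
ln(1 - N/N_sat) = -2.303155
t = -ln(1 - N/N_sat) / k = -(-2.303155) / 0.144 = 15.99 days

15.99


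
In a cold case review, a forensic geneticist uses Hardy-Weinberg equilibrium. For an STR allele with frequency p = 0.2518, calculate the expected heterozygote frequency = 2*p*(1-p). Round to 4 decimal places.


Hardy-Weinberg heterozygote frequency:
q = 1 - p = 1 - 0.2518 = 0.7482
2pq = 2 * 0.2518 * 0.7482 = 0.3768

0.3768


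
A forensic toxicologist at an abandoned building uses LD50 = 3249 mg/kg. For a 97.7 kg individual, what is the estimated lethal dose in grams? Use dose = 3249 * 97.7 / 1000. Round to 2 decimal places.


Lethal dose calculation:
Lethal dose = LD50 * body_weight / 1000
= 3249 * 97.7 / 1000
= 317427.3 / 1000
= 317.43 g

317.43


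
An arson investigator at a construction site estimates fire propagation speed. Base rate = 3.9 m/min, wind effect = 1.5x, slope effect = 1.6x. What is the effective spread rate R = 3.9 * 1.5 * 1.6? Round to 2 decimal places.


Fire spread rate calculation:
R = R0 * wind_factor * slope_factor
= 3.9 * 1.5 * 1.6
= 5.85 * 1.6
= 9.36 m/min

9.36


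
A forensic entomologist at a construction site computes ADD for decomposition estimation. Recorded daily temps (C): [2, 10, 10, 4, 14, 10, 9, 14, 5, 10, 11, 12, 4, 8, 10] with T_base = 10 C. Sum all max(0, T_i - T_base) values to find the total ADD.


Computing ADD day by day:
Day 1: max(0, 2 - 10) = 0
Day 2: max(0, 10 - 10) = 0
Day 3: max(0, 10 - 10) = 0
Day 4: max(0, 4 - 10) = 0
Day 5: max(0, 14 - 10) = 4
Day 6: max(0, 10 - 10) = 0
Day 7: max(0, 9 - 10) = 0
Day 8: max(0, 14 - 10) = 4
Day 9: max(0, 5 - 10) = 0
Day 10: max(0, 10 - 10) = 0
Day 11: max(0, 11 - 10) = 1
Day 12: max(0, 12 - 10) = 2
Day 13: max(0, 4 - 10) = 0
Day 14: max(0, 8 - 10) = 0
Day 15: max(0, 10 - 10) = 0
Total ADD = 11

11


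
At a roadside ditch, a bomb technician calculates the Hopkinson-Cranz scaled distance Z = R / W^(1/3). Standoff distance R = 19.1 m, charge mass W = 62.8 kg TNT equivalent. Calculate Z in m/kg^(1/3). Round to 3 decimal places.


Scaled distance calculation:
W^(1/3) = 62.8^(1/3) = 3.974842
Z = R / W^(1/3) = 19.1 / 3.974842
Z = 4.805 m/kg^(1/3)

4.805


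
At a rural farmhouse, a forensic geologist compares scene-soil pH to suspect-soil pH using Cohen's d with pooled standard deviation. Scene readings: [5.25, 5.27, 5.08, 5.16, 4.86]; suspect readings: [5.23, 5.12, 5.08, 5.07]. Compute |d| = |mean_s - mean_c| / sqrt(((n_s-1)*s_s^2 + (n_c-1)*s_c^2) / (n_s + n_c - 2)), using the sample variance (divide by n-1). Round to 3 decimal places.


Pooled-variance Cohen's d for soil pH comparison:
Scene mean = 25.62 / 5 = 5.124
Suspect mean = 20.5 / 4 = 5.125
Scene sample variance s_s^2 = 0.02753
Suspect sample variance s_c^2 = 0.005367
Pooled variance = ((n_s-1)*s_s^2 + (n_c-1)*s_c^2) / (n_s + n_c - 2) = 0.018031
Pooled SD = sqrt(0.018031) = 0.13428
Mean difference = -0.001
|d| = |-0.001| / 0.13428 = 0.007

0.007


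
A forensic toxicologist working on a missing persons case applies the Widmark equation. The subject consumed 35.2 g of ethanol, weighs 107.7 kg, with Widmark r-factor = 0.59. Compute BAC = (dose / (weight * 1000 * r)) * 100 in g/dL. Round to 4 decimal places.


Applying the Widmark formula:
BAC = (dose_g / (body_wt * 1000 * r)) * 100
Denominator = 107.7 * 1000 * 0.59 = 63543
BAC = (35.2 / 63543) * 100
BAC = 0.0554 g/dL

0.0554


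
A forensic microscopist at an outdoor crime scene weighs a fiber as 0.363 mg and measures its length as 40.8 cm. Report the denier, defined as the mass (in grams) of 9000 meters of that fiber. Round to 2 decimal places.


Denier calculation:
Mass in grams = 0.363 mg / 1000 = 0.000363 g
Length in meters = 40.8 cm / 100 = 0.408 m
Linear density = mass / length = 0.000363 / 0.408 = 0.00088971 g/m
Denier = (g/m) * 9000 = 0.00088971 * 9000 = 8.01

8.01


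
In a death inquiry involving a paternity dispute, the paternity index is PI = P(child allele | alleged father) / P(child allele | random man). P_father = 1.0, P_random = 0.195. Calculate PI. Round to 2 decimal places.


Paternity Index calculation:
PI = P(allele|father) / P(allele|random)
PI = 1.0 / 0.195
PI = 5.13

5.13


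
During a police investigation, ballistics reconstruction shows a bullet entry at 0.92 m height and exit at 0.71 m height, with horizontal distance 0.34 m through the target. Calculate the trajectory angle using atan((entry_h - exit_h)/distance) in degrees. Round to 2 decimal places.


Bullet trajectory angle:
Height difference = 0.92 - 0.71 = 0.21 m
angle = atan(0.21 / 0.34)
angle = atan(0.617647)
angle = 31.70 degrees

31.70


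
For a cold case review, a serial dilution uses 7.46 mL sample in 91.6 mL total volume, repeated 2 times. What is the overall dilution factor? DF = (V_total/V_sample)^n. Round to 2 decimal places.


Dilution factor calculation:
Single dilution = V_total / V_sample = 91.6 / 7.46 ≈ 12.27882
Number of dilutions = 2
Total DF = (91.6 / 7.46)^2 (full precision, rounded at the end) = 150.77

150.77


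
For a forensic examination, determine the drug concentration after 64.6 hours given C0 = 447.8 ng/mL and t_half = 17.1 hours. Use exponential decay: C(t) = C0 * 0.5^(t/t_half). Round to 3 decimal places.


Drug concentration decay:
Number of half-lives = t / t_half = 64.6 / 17.1 = 3.777778
Decay factor = 0.5^3.777778 = 0.07290805
C(t) = 447.8 * 0.07290805 = 32.648 ng/mL

32.648


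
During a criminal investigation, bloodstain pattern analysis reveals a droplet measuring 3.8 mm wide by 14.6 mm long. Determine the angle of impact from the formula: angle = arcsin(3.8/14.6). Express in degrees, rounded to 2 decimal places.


Blood spatter impact angle calculation:
width / length = 3.8 / 14.6 = 0.260274
angle = arcsin(0.260274)
angle = 15.09 degrees

15.09


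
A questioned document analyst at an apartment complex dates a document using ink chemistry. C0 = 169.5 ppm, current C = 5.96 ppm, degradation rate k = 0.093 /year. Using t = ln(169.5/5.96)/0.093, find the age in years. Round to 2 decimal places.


Document age estimation:
C0/C = 169.5 / 5.96 = 28.439597
ln(C0/C) = 3.347782
t = 3.347782 / 0.093 = 36.00 years

36.00


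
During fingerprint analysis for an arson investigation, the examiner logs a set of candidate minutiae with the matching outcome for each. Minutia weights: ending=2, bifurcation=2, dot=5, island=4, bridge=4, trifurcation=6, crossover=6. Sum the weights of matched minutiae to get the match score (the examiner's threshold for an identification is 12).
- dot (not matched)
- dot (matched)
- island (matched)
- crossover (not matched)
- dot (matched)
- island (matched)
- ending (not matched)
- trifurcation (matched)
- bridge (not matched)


Weighted minutiae match score:
  dot: not matched, +0
  dot: matched, +5 (running total 5)
  island: matched, +4 (running total 9)
  crossover: not matched, +0
  dot: matched, +5 (running total 14)
  island: matched, +4 (running total 18)
  ending: not matched, +0
  trifurcation: matched, +6 (running total 24)
  bridge: not matched, +0
Total score = 24
Threshold = 12; verdict = identification

24


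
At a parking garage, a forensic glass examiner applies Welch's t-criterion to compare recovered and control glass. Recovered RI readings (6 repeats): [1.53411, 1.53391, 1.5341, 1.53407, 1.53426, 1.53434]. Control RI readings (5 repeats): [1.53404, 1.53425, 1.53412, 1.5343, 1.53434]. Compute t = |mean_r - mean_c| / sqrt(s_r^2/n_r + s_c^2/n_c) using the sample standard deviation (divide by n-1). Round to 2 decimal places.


Welch's t-criterion for glass RI comparison:
Recovered mean = sum / n_r = 9.20479 / 6 = 1.5341317
Control mean = sum / n_c = 7.67105 / 5 = 1.53421
Recovered sample variance s_r^2 = 2.28567e-08
Control sample variance s_c^2 = 1.59e-08
Welch SE (unpooled) = sqrt(s_r^2/n_r + s_c^2/n_c) = sqrt(3.80944e-09 + 3.18e-09) = sqrt(6.98944e-09) = 8.36029e-05
|mean_r - mean_c| = 7.83333e-05
t = 7.83333e-05 / 8.36029e-05 = 0.94

0.94


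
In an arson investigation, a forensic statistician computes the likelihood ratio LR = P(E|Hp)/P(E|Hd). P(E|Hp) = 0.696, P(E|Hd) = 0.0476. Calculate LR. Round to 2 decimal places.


Likelihood ratio calculation:
LR = P(E|Hp) / P(E|Hd)
LR = 0.696 / 0.0476
LR = 14.62

14.62


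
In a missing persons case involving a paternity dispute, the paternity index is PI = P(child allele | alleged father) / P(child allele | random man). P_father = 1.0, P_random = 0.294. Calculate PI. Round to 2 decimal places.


Paternity Index calculation:
PI = P(allele|father) / P(allele|random)
PI = 1.0 / 0.294
PI = 3.40

3.40


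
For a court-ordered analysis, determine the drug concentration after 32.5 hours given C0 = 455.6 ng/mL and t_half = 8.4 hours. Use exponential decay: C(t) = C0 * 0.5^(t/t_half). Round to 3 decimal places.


Drug concentration decay:
Number of half-lives = t / t_half = 32.5 / 8.4 = 3.869048
Decay factor = 0.5^3.869048 = 0.0684385
C(t) = 455.6 * 0.0684385 = 31.181 ng/mL

31.181


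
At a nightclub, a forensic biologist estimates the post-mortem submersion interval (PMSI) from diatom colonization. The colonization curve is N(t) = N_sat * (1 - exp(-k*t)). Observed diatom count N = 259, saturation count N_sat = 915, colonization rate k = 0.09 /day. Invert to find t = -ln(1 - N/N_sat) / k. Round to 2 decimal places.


PMSI from diatom colonization curve:
N / N_sat = 259 / 915 = 0.28306
1 - N/N_sat = 0.71694
ln(1 - N/N_sat) = -0.332763
t = -ln(1 - N/N_sat) / k = -(-0.332763) / 0.09 = 3.70 days

3.70


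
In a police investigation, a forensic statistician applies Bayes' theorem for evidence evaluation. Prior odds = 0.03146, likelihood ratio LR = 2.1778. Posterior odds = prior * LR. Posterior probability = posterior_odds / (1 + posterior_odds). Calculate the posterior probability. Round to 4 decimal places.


Bayesian evidence evaluation:
Posterior odds = prior_odds * LR = 0.03146 * 2.1778 = 0.06851359
Posterior probability = posterior_odds / (1 + posterior_odds)
= 0.06851359 / (1 + 0.06851359)
= 0.06851359 / 1.06851359
= 0.0641

0.0641


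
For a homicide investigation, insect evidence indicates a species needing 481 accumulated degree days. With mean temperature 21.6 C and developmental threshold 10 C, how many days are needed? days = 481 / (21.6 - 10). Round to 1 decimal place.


Insect development time:
Effective temperature = avg_temp - T_base = 21.6 - 10 = 11.6 C
Days = ADD / effective_temp = 481 / 11.6 = 41.5 days

41.5


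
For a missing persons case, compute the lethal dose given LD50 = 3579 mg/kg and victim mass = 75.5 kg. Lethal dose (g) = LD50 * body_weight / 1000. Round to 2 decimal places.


Lethal dose calculation:
Lethal dose = LD50 * body_weight / 1000
= 3579 * 75.5 / 1000
= 270214.5 / 1000
= 270.21 g

270.21


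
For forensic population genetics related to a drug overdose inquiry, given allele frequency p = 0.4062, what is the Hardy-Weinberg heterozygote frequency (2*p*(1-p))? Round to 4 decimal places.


Hardy-Weinberg heterozygote frequency:
q = 1 - p = 1 - 0.4062 = 0.5938
2pq = 2 * 0.4062 * 0.5938 = 0.4824

0.4824


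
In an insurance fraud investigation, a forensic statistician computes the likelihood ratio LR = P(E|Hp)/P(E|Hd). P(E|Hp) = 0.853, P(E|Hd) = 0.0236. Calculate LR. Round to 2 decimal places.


Likelihood ratio calculation:
LR = P(E|Hp) / P(E|Hd)
LR = 0.853 / 0.0236
LR = 36.14

36.14


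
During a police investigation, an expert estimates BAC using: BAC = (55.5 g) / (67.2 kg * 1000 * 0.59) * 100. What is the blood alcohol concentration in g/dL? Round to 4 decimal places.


Applying the Widmark formula:
BAC = (dose_g / (body_wt * 1000 * r)) * 100
Denominator = 67.2 * 1000 * 0.59 = 39648
BAC = (55.5 / 39648) * 100
BAC = 0.1400 g/dL

0.1400


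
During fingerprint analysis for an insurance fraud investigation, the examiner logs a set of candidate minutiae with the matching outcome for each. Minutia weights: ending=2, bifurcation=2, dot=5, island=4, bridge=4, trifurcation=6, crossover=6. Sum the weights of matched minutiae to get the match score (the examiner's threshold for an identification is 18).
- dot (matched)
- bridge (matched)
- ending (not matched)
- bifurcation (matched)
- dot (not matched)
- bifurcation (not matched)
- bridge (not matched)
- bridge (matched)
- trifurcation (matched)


Weighted minutiae match score:
  dot: matched, +5 (running total 5)
  bridge: matched, +4 (running total 9)
  ending: not matched, +0
  bifurcation: matched, +2 (running total 11)
  dot: not matched, +0
  bifurcation: not matched, +0
  bridge: not matched, +0
  bridge: matched, +4 (running total 15)
  trifurcation: matched, +6 (running total 21)
Total score = 21
Threshold = 18; verdict = identification

21


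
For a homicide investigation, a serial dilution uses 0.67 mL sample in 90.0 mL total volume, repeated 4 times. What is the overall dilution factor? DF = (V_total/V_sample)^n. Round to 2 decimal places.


Dilution factor calculation:
Single dilution = V_total / V_sample = 90.0 / 0.67 ≈ 134.328358
Number of dilutions = 4
Total DF = (90.0 / 0.67)^4 (full precision, rounded at the end) = 325589826.99

325589826.99


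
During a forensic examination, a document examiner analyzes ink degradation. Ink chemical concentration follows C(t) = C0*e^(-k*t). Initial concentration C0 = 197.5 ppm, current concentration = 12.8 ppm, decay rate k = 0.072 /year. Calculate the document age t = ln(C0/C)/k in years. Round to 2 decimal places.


Document age estimation:
C0/C = 197.5 / 12.8 = 15.429688
ln(C0/C) = 2.736293
t = 2.736293 / 0.072 = 38.00 years

38.00


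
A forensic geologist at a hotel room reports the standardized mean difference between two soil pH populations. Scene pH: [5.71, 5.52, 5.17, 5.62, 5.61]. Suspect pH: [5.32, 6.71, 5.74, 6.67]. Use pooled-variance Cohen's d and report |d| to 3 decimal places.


Pooled-variance Cohen's d for soil pH comparison:
Scene mean = 27.63 / 5 = 5.526
Suspect mean = 24.44 / 4 = 6.11
Scene sample variance s_s^2 = 0.04413
Suspect sample variance s_c^2 = 0.4782
Pooled variance = ((n_s-1)*s_s^2 + (n_c-1)*s_c^2) / (n_s + n_c - 2) = 0.23016
Pooled SD = sqrt(0.23016) = 0.47975
Mean difference = -0.584
|d| = |-0.584| / 0.47975 = 1.217

1.217


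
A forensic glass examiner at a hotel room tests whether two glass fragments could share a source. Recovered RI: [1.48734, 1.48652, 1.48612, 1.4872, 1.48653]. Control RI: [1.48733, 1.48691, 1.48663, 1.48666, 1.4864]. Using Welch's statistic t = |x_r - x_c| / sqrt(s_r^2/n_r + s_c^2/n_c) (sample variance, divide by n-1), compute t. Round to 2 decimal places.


Welch's t-criterion for glass RI comparison:
Recovered mean = sum / n_r = 7.43371 / 5 = 1.486742
Control mean = sum / n_c = 7.43393 / 5 = 1.486786
Recovered sample variance s_r^2 = 2.6212e-07
Control sample variance s_c^2 = 1.2513e-07
Welch SE (unpooled) = sqrt(s_r^2/n_r + s_c^2/n_c) = sqrt(5.2424e-08 + 2.5026e-08) = sqrt(7.745e-08) = 0.000278298
|mean_r - mean_c| = 4.4e-05
t = 4.4e-05 / 0.000278298 = 0.16

0.16


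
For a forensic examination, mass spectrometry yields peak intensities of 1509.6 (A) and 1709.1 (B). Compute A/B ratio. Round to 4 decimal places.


Spectral peak ratio:
Peak A = 1509.6 counts
Peak B = 1709.1 counts
Ratio = 1509.6 / 1709.1 = 0.8833

0.8833


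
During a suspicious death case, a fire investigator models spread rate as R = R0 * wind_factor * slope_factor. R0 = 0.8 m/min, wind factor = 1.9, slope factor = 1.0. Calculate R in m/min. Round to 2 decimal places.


Fire spread rate calculation:
R = R0 * wind_factor * slope_factor
= 0.8 * 1.9 * 1.0
= 1.52 * 1.0
= 1.52 m/min

1.52


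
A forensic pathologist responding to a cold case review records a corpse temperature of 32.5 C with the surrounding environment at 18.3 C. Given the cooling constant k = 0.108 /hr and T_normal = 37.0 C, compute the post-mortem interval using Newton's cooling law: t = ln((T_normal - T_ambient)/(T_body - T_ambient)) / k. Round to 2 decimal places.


Using Newton's law of cooling:
t = ln((T_normal - T_ambient) / (T_body - T_ambient)) / k
T_normal - T_ambient = 18.7
T_body - T_ambient = 14.2
Ratio = 1.316901
ln(ratio) = 0.275281
t = 0.275281 / 0.108 = 2.55 hours

2.55


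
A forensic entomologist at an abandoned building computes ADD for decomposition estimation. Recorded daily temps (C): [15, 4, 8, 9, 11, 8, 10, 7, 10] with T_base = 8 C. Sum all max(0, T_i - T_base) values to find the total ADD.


Computing ADD day by day:
Day 1: max(0, 15 - 8) = 7
Day 2: max(0, 4 - 8) = 0
Day 3: max(0, 8 - 8) = 0
Day 4: max(0, 9 - 8) = 1
Day 5: max(0, 11 - 8) = 3
Day 6: max(0, 8 - 8) = 0
Day 7: max(0, 10 - 8) = 2
Day 8: max(0, 7 - 8) = 0
Day 9: max(0, 10 - 8) = 2
Total ADD = 15

15


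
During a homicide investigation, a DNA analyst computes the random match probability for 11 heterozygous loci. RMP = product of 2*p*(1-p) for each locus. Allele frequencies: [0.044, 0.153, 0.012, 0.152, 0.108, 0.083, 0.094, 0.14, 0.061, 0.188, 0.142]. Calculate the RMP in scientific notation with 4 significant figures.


Computing RMP for 11 loci:
Locus 1: 2 * 0.044 * 0.956 = 0.084128
Locus 2: 2 * 0.153 * 0.847 = 0.259182
Locus 3: 2 * 0.012 * 0.988 = 0.023712
Locus 4: 2 * 0.152 * 0.848 = 0.257792
Locus 5: 2 * 0.108 * 0.892 = 0.192672
Locus 6: 2 * 0.083 * 0.917 = 0.152222
Locus 7: 2 * 0.094 * 0.906 = 0.170328
Locus 8: 2 * 0.14 * 0.86 = 0.2408
Locus 9: 2 * 0.061 * 0.939 = 0.114558
Locus 10: 2 * 0.188 * 0.812 = 0.305312
Locus 11: 2 * 0.142 * 0.858 = 0.243672
RMP = 1.366e-09

1.366e-09


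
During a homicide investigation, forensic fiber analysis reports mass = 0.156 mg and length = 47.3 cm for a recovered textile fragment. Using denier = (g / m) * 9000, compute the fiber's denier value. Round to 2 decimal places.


Denier calculation:
Mass in grams = 0.156 mg / 1000 = 0.000156 g
Length in meters = 47.3 cm / 100 = 0.473 m
Linear density = mass / length = 0.000156 / 0.473 = 0.00032981 g/m
Denier = (g/m) * 9000 = 0.00032981 * 9000 = 2.97

2.97


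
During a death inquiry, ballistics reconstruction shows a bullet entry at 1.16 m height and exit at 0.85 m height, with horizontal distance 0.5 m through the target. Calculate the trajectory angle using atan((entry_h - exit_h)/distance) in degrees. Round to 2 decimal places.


Bullet trajectory angle:
Height difference = 1.16 - 0.85 = 0.31 m
angle = atan(0.31 / 0.5)
angle = atan(0.62)
angle = 31.80 degrees

31.80


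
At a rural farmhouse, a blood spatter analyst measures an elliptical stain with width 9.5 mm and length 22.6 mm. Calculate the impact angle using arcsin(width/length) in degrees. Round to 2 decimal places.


Blood spatter impact angle calculation:
width / length = 9.5 / 22.6 = 0.420354
angle = arcsin(0.420354)
angle = 24.86 degrees

24.86


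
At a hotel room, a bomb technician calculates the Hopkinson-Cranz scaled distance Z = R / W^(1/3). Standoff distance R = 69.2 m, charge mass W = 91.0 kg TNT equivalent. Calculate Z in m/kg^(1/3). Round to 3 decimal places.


Scaled distance calculation:
W^(1/3) = 91.0^(1/3) = 4.497941
Z = R / W^(1/3) = 69.2 / 4.497941
Z = 15.385 m/kg^(1/3)

15.385


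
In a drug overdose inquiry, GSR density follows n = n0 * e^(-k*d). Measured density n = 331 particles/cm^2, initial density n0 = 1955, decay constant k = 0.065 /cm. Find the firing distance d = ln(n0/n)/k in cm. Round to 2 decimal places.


GSR distance calculation:
n0/n = 1955 / 331 = 5.906344
ln(n0/n) = 1.776027
d = 1.776027 / 0.065 = 27.32 cm

27.32


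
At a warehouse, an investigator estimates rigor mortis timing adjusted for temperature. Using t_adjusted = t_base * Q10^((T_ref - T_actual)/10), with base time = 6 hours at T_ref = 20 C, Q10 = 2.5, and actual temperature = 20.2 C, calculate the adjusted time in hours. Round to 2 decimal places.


Rigor mortis time adjustment:
Exponent = (T_ref - T_actual) / 10 = (20 - 20.2) / 10 = -0.02
Q10 factor = 2.5^-0.02 = 0.98184
t_adjusted = 6 * 0.98184 = 5.89 hours

5.89


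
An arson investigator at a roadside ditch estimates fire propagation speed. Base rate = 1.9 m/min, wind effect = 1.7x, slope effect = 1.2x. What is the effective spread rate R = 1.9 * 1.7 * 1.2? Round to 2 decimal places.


Fire spread rate calculation:
R = R0 * wind_factor * slope_factor
= 1.9 * 1.7 * 1.2
= 3.23 * 1.2
= 3.88 m/min

3.88


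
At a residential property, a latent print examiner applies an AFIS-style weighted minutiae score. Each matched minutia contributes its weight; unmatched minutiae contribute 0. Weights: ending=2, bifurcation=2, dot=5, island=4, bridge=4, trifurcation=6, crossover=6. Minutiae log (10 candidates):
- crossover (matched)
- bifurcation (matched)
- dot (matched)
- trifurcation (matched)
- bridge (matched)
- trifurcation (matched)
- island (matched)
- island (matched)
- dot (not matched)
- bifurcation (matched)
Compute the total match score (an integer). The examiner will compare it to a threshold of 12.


Weighted minutiae match score:
  crossover: matched, +6 (running total 6)
  bifurcation: matched, +2 (running total 8)
  dot: matched, +5 (running total 13)
  trifurcation: matched, +6 (running total 19)
  bridge: matched, +4 (running total 23)
  trifurcation: matched, +6 (running total 29)
  island: matched, +4 (running total 33)
  island: matched, +4 (running total 37)
  dot: not matched, +0
  bifurcation: matched, +2 (running total 39)
Total score = 39
Threshold = 12; verdict = identification

39


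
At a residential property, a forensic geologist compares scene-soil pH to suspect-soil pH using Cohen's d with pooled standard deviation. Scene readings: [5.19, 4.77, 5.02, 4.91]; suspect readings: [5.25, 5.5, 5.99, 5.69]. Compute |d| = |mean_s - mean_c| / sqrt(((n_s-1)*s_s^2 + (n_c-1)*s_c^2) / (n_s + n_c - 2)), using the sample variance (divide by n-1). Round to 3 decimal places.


Pooled-variance Cohen's d for soil pH comparison:
Scene mean = 19.89 / 4 = 4.9725
Suspect mean = 22.43 / 4 = 5.6075
Scene sample variance s_s^2 = 0.031492
Suspect sample variance s_c^2 = 0.097492
Pooled variance = ((n_s-1)*s_s^2 + (n_c-1)*s_c^2) / (n_s + n_c - 2) = 0.064492
Pooled SD = sqrt(0.064492) = 0.253953
Mean difference = -0.635
|d| = |-0.635| / 0.253953 = 2.500

2.500


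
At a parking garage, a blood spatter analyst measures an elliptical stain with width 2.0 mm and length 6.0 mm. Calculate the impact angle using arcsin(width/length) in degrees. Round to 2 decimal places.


Blood spatter impact angle calculation:
width / length = 2.0 / 6.0 = 0.333333
angle = arcsin(0.333333)
angle = 19.47 degrees

19.47


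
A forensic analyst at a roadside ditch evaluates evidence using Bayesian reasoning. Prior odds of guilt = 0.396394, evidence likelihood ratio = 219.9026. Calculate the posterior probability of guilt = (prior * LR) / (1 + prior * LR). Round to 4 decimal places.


Bayesian evidence evaluation:
Posterior odds = prior_odds * LR = 0.396394 * 219.9026 = 87.16807
Posterior probability = posterior_odds / (1 + posterior_odds)
= 87.16807 / (1 + 87.16807)
= 87.16807 / 88.16807
= 0.9887

0.9887


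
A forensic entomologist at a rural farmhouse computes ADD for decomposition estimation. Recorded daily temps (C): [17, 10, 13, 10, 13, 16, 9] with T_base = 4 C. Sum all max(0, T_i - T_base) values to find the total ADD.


Computing ADD day by day:
Day 1: max(0, 17 - 4) = 13
Day 2: max(0, 10 - 4) = 6
Day 3: max(0, 13 - 4) = 9
Day 4: max(0, 10 - 4) = 6
Day 5: max(0, 13 - 4) = 9
Day 6: max(0, 16 - 4) = 12
Day 7: max(0, 9 - 4) = 5
Total ADD = 60

60


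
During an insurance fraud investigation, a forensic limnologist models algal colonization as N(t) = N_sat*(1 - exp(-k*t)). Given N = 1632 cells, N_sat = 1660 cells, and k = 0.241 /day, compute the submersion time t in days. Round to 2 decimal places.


PMSI from diatom colonization curve:
N / N_sat = 1632 / 1660 = 0.983133
1 - N/N_sat = 0.016867
ln(1 - N/N_sat) = -4.082396
t = -ln(1 - N/N_sat) / k = -(-4.082396) / 0.241 = 16.94 days

16.94


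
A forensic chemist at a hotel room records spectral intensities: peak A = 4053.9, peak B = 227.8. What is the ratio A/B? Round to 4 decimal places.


Spectral peak ratio:
Peak A = 4053.9 counts
Peak B = 227.8 counts
Ratio = 4053.9 / 227.8 = 17.7959

17.7959


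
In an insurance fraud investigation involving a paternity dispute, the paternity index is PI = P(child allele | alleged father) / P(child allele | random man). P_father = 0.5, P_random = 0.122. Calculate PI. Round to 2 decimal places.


Paternity Index calculation:
PI = P(allele|father) / P(allele|random)
PI = 0.5 / 0.122
PI = 4.10

4.10


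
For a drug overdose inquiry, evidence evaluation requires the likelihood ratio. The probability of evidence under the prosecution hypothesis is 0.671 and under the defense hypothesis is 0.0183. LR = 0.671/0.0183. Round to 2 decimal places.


Likelihood ratio calculation:
LR = P(E|Hp) / P(E|Hd)
LR = 0.671 / 0.0183
LR = 36.67

36.67


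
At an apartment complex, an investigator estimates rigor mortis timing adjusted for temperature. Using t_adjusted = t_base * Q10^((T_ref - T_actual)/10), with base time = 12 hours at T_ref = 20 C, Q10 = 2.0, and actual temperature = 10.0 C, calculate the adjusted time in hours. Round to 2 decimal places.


Rigor mortis time adjustment:
Exponent = (T_ref - T_actual) / 10 = (20 - 10.0) / 10 = 1
Q10 factor = 2.0^1 = 2
t_adjusted = 12 * 2 = 24.00 hours

24.00


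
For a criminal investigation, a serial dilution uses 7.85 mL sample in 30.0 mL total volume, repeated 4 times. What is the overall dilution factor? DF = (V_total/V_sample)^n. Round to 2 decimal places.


Dilution factor calculation:
Single dilution = V_total / V_sample = 30.0 / 7.85 ≈ 3.821656
Number of dilutions = 4
Total DF = (30.0 / 7.85)^4 (full precision, rounded at the end) = 213.31

213.31


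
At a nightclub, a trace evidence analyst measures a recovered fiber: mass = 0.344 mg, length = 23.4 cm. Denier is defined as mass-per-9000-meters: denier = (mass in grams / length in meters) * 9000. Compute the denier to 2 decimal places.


Denier calculation:
Mass in grams = 0.344 mg / 1000 = 0.000344 g
Length in meters = 23.4 cm / 100 = 0.234 m
Linear density = mass / length = 0.000344 / 0.234 = 0.00147009 g/m
Denier = (g/m) * 9000 = 0.00147009 * 9000 = 13.23

13.23


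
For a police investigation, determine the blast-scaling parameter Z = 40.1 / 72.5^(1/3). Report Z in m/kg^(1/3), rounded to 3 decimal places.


Scaled distance calculation:
W^(1/3) = 72.5^(1/3) = 4.169775
Z = R / W^(1/3) = 40.1 / 4.169775
Z = 9.617 m/kg^(1/3)

9.617


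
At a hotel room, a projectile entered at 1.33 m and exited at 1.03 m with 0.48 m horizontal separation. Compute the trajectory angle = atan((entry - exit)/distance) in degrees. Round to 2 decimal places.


Bullet trajectory angle:
Height difference = 1.33 - 1.03 = 0.3 m
angle = atan(0.3 / 0.48)
angle = atan(0.625)
angle = 32.01 degrees

32.01


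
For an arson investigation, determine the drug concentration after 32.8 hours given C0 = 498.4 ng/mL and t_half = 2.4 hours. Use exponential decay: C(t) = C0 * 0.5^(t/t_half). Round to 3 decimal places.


Drug concentration decay:
Number of half-lives = t / t_half = 32.8 / 2.4 = 13.666667
Decay factor = 0.5^13.666667 = 0.0000769
C(t) = 498.4 * 0.0000769 = 0.038 ng/mL

0.038


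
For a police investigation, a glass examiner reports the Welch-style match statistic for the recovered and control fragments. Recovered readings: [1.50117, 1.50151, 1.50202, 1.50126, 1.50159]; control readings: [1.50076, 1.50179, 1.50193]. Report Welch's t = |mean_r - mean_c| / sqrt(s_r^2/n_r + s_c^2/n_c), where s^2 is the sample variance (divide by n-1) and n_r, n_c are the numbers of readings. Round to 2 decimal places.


Welch's t-criterion for glass RI comparison:
Recovered mean = sum / n_r = 7.50755 / 5 = 1.50151
Control mean = sum / n_c = 4.50448 / 3 = 1.5014933
Recovered sample variance s_r^2 = 1.1115e-07
Control sample variance s_c^2 = 4.08233e-07
Welch SE (unpooled) = sqrt(s_r^2/n_r + s_c^2/n_c) = sqrt(2.223e-08 + 1.36078e-07) = sqrt(1.58308e-07) = 0.000397879
|mean_r - mean_c| = 1.66667e-05
t = 1.66667e-05 / 0.000397879 = 0.04

0.04


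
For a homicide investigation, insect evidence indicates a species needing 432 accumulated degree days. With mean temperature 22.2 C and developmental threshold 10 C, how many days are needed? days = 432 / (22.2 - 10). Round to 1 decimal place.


Insect development time:
Effective temperature = avg_temp - T_base = 22.2 - 10 = 12.2 C
Days = ADD / effective_temp = 432 / 12.2 = 35.4 days

35.4


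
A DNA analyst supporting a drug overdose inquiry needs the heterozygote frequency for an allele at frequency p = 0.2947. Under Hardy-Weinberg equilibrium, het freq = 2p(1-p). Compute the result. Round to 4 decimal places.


Hardy-Weinberg heterozygote frequency:
q = 1 - p = 1 - 0.2947 = 0.7053
2pq = 2 * 0.2947 * 0.7053 = 0.4157

0.4157


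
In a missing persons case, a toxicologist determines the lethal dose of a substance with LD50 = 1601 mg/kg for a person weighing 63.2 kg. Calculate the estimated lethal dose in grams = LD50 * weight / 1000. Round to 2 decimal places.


Lethal dose calculation:
Lethal dose = LD50 * body_weight / 1000
= 1601 * 63.2 / 1000
= 101183.2 / 1000
= 101.18 g

101.18


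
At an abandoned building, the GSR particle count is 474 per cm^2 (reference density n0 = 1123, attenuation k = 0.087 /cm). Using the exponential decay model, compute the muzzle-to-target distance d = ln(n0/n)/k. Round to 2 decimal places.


GSR distance calculation:
n0/n = 1123 / 474 = 2.369198
ln(n0/n) = 0.862552
d = 0.862552 / 0.087 = 9.91 cm

9.91


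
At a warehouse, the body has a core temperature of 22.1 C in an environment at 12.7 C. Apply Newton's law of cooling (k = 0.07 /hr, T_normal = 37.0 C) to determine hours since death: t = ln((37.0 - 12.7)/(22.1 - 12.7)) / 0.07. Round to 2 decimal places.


Using Newton's law of cooling:
t = ln((T_normal - T_ambient) / (T_body - T_ambient)) / k
T_normal - T_ambient = 24.3
T_body - T_ambient = 9.4
Ratio = 2.585106
ln(ratio) = 0.949767
t = 0.949767 / 0.07 = 13.57 hours

13.57
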